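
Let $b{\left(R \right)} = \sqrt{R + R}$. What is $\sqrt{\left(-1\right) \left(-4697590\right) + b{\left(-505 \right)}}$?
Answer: $\sqrt{4697590 + i \sqrt{1010}} \approx 2167.4 + 0.007 i$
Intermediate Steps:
$b{\left(R \right)} = \sqrt{2} \sqrt{R}$ ($b{\left(R \right)} = \sqrt{2 R} = \sqrt{2} \sqrt{R}$)
$\sqrt{\left(-1\right) \left(-4697590\right) + b{\left(-505 \right)}} = \sqrt{\left(-1\right) \left(-4697590\right) + \sqrt{2} \sqrt{-505}} = \sqrt{4697590 + \sqrt{2} i \sqrt{505}} = \sqrt{4697590 + i \sqrt{1010}}$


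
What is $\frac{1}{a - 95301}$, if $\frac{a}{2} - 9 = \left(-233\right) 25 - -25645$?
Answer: $- \frac{1}{55643} \approx -1.7972 \cdot 10^{-5}$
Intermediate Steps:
$a = 39658$ ($a = 18 + 2 \left(\left(-233\right) 25 - -25645\right) = 18 + 2 \left(-5825 + 25645\right) = 18 + 2 \cdot 19820 = 18 + 39640 = 39658$)
$\frac{1}{a - 95301} = \frac{1}{39658 - 95301} = \frac{1}{-55643} = - \frac{1}{55643}$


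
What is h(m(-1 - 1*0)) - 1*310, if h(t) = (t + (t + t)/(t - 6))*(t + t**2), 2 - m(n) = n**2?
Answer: -1544/5 ≈ -308.80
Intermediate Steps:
m(n) = 2 - n**2
h(t) = (t + t**2)*(t + 2*t/(-6 + t)) (h(t) = (t + (2*t)/(-6 + t))*(t + t**2) = (t + 2*t/(-6 + t))*(t + t**2) = (t + t**2)*(t + 2*t/(-6 + t)))
h(m(-1 - 1*0)) - 1*310 = (2 - (-1 - 1*0)**2)**2*(-4 + (2 - (-1 - 1*0)**2)**2 - 3*(2 - (-1 - 1*0)**2))/(-6 + (2 - (-1 - 1*0)**2)) - 1*310 = (2 - (-1 + 0)**2)**2*(-4 + (2 - (-1 + 0)**2)**2 - 3*(2 - (-1 + 0)**2))/(-6 + (2 - (-1 + 0)**2)) - 310 = (2 - 1*(-1)**2)**2*(-4 + (2 - 1*(-1)**2)**2 - 3*(2 - 1*(-1)**2))/(-6 + (2 - 1*(-1)**2)) - 310 = (2 - 1*1)**2*(-4 + (2 - 1*1)**2 - 3*(2 - 1*1))/(-6 + (2 - 1*1)) - 310 = (2 - 1)**2*(-4 + (2 - 1)**2 - 3*(2 - 1))/(-6 + (2 - 1)) - 310 = 1**2*(-4 + 1**2 - 3*1)/(-6 + 1) - 310 = 1*(-4 + 1 - 3)/(-5) - 310 = 1*(-1/5)*(-6) - 310 = 6/5 - 310 = -1544/5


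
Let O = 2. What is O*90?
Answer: 180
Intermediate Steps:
O*90 = 2*90 = 180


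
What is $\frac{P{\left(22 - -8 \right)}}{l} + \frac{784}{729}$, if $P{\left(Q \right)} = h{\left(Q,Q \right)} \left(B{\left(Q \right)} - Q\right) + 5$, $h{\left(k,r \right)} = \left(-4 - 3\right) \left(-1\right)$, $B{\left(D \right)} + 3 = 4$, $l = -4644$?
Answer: $\frac{70097}{62694} \approx 1.1181$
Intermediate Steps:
$B{\left(D \right)} = 1$ ($B{\left(D \right)} = -3 + 4 = 1$)
$h{\left(k,r \right)} = 7$ ($h{\left(k,r \right)} = \left(-7\right) \left(-1\right) = 7$)
$P{\left(Q \right)} = 12 - 7 Q$ ($P{\left(Q \right)} = 7 \left(1 - Q\right) + 5 = \left(7 - 7 Q\right) + 5 = 12 - 7 Q$)
$\frac{P{\left(22 - -8 \right)}}{l} + \frac{784}{729} = \frac{12 - 7 \left(22 - -8\right)}{-4644} + \frac{784}{729} = \left(12 - 7 \left(22 + 8\right)\right) \left(- \frac{1}{4644}\right) + 784 \cdot \frac{1}{729} = \left(12 - 210\right) \left(- \frac{1}{4644}\right) + \frac{784}{729} = \left(-198\right) \left(- \frac{1}{4644}\right) + \frac{784}{729} = \frac{11}{258} + \frac{784}{729} = \frac{70097}{62694}$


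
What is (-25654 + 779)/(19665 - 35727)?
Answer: 24875/16062 ≈ 1.5487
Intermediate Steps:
(-25654 + 779)/(19665 - 35727) = -24875/(-16062) = -24875*(-1/16062) = 24875/16062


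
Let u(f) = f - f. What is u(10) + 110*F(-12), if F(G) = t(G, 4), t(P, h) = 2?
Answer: 220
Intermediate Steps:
F(G) = 2
u(f) = 0
u(10) + 110*F(-12) = 0 + 110*2 = 0 + 220 = 220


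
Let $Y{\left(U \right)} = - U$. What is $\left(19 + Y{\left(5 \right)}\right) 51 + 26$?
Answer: $740$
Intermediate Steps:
$\left(19 + Y{\left(5 \right)}\right) 51 + 26 = \left(19 - 5\right) 51 + 26 = 14 \cdot 51 + 26 = 714 + 26 = 740$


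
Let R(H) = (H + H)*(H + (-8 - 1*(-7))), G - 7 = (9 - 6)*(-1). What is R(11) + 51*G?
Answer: 424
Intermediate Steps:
G = 4 (G = 7 + (9 - 6)*(-1) = 7 + 3*(-1) = 7 - 3 = 4)
R(H) = 2*H*(-1 + H) (R(H) = (2*H)*(H + (-8 + 7)) = (2*H)*(H - 1) = (2*H)*(-1 + H) = 2*H*(-1 + H))
R(11) + 51*G = 2*11*(-1 + 11) + 51*4 = 2*11*10 + 204 = 220 + 204 = 424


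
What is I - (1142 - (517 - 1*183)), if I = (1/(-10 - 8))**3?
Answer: -4712257/5832 ≈ -808.00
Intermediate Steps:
I = -1/5832 (I = (1/(-18))**3 = (-1/18)**3 = -1/5832 ≈ -0.00017147)
I - (1142 - (517 - 1*183)) = -1/5832 - (1142 - (517 - 1*183)) = -1/5832 - (1142 - (517 - 183)) = -1/5832 - (1142 - 1*334) = -1/5832 - (1142 - 334) = -1/5832 - 1*808 = -1/5832 - 808 = -4712257/5832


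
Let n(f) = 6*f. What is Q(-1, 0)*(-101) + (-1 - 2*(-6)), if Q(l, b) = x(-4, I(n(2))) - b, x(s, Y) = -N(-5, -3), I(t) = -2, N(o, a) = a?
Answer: -292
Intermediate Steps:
x(s, Y) = 3 (x(s, Y) = -1*(-3) = 3)
Q(l, b) = 3 - b
Q(-1, 0)*(-101) + (-1 - 2*(-6)) = (3 - 1*0)*(-101) + (-1 - 2*(-6)) = (3 + 0)*(-101) + (-1 + 12) = 3*(-101) + 11 = -303 + 11 = -292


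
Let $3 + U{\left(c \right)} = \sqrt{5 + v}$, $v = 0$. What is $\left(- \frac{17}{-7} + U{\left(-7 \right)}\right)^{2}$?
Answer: $\frac{261}{49} - \frac{8 \sqrt{5}}{7} \approx 2.771$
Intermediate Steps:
$U{\left(c \right)} = -3 + \sqrt{5}$ ($U{\left(c \right)} = -3 + \sqrt{5 + 0} = -3 + \sqrt{5}$)
$\left(- \frac{17}{-7} + U{\left(-7 \right)}\right)^{2} = \left(- \frac{17}{-7} - \left(3 - \sqrt{5}\right)\right)^{2} = \left(\left(-17\right) \left(- \frac{1}{7}\right) - \left(3 - \sqrt{5}\right)\right)^{2} = \left(\frac{17}{7} - \left(3 - \sqrt{5}\right)\right)^{2} = \left(- \frac{4}{7} + \sqrt{5}\right)^{2}$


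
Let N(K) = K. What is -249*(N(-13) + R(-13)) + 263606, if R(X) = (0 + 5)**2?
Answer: 260618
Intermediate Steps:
R(X) = 25 (R(X) = 5**2 = 25)
-249*(N(-13) + R(-13)) + 263606 = -249*(-13 + 25) + 263606 = -249*12 + 263606 = -2988 + 263606 = 260618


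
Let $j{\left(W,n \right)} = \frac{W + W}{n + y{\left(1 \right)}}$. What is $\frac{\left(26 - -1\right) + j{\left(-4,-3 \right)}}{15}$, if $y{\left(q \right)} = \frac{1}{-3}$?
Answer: $\frac{49}{25} \approx 1.96$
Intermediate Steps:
$y{\left(q \right)} = - \frac{1}{3}$
$j{\left(W,n \right)} = \frac{2 W}{- \frac{1}{3} + n}$ ($j{\left(W,n \right)} = \frac{W + W}{n - \frac{1}{3}} = \frac{2 W}{- \frac{1}{3} + n}$)
$\frac{\left(26 - -1\right) + j{\left(-4,-3 \right)}}{15} = \frac{\left(26 - -1\right) + 6 \left(-4\right) \frac{1}{-1 + 3 \left(-3\right)}}{15} = \left(\left(26 + 1\right) + 6 \left(-4\right) \frac{1}{-1 - 9}\right) \frac{1}{15} = \left(27 + 6 \left(-4\right) \frac{1}{-10}\right) \frac{1}{15} = \left(27 + 6 \left(-4\right) \left(- \frac{1}{10}\right)\right) \frac{1}{15} = \left(27 + \frac{12}{5}\right) \frac{1}{15} = \frac{147}{5} \cdot \frac{1}{15} = \frac{49}{25}$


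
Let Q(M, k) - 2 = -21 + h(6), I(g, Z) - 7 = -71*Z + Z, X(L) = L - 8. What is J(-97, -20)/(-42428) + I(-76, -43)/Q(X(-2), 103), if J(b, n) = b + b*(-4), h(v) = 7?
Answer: -8000548/31821 ≈ -251.42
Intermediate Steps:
X(L) = -8 + L
I(g, Z) = 7 - 70*Z (I(g, Z) = 7 + (-71*Z + Z) = 7 - 70*Z)
J(b, n) = -3*b (J(b, n) = b - 4*b = -3*b)
Q(M, k) = -12 (Q(M, k) = 2 + (-21 + 7) = 2 - 14 = -12)
J(-97, -20)/(-42428) + I(-76, -43)/Q(X(-2), 103) = -3*(-97)/(-42428) + (7 - 70*(-43))/(-12) = 291*(-1/42428) + (7 + 3010)*(-1/12) = -291/42428 + 3017*(-1/12) = -291/42428 - 3017/12 = -8000548/31821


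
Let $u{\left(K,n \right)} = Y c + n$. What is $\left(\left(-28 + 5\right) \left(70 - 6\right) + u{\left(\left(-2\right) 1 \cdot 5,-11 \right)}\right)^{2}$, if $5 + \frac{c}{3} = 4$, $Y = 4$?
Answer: $2235025$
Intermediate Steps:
$c = -3$ ($c = -15 + 3 \cdot 4 = -15 + 12 = -3$)
$u{\left(K,n \right)} = -12 + n$ ($u{\left(K,n \right)} = 4 \left(-3\right) + n = -12 + n$)
$\left(\left(-28 + 5\right) \left(70 - 6\right) + u{\left(\left(-2\right) 1 \cdot 5,-11 \right)}\right)^{2} = \left(\left(-28 + 5\right) \left(70 - 6\right) - 23\right)^{2} = \left(\left(-23\right) 64 - 23\right)^{2} = \left(-1472 - 23\right)^{2} = \left(-1495\right)^{2} = 2235025$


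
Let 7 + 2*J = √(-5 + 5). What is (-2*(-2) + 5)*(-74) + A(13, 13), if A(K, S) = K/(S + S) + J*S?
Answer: -711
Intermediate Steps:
J = -7/2 (J = -7/2 + √(-5 + 5)/2 = -7/2 + √0/2 = -7/2 + (½)*0 = -7/2 + 0 = -7/2 ≈ -3.5000)
A(K, S) = -7*S/2 + K/(2*S) (A(K, S) = K/(S + S) - 7*S/2 = K/((2*S)) - 7*S/2 = (1/(2*S))*K - 7*S/2 = K/(2*S) - 7*S/2 = -7*S/2 + K/(2*S))
(-2*(-2) + 5)*(-74) + A(13, 13) = (-2*(-2) + 5)*(-74) + (½)*(13 - 7*13²)/13 = (4 + 5)*(-74) + (½)*(1/13)*(13 - 7*169) = 9*(-74) + (½)*(1/13)*(13 - 1183) = -666 + (½)*(1/13)*(-1170) = -666 - 45 = -711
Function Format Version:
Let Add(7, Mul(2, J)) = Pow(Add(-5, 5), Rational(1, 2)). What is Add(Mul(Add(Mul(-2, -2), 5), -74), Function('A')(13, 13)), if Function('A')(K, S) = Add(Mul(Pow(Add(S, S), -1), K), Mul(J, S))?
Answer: -711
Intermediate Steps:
J = Rational(-7, 2) (J = Add(Rational(-7, 2), Mul(Rational(1, 2), Pow(Add(-5, 5), Rational(1, 2)))) = Add(Rational(-7, 2), Mul(Rational(1, 2), Pow(0, Rational(1, 2)))) = Add(Rational(-7, 2), Mul(Rational(1, 2), 0)) = Add(Rational(-7, 2), 0) = Rational(-7, 2) ≈ -3.5000)
Function('A')(K, S) = Add(Mul(Rational(-7, 2), S), Mul(Rational(1, 2), K, Pow(S, -1))) (Function('A')(K, S) = Add(Mul(Pow(Add(S, S), -1), K), Mul(Rational(-7, 2), S)) = Add(Mul(Pow(Mul(2, S), -1), K), Mul(Rational(-7, 2), S)) = Add(Mul(Mul(Rational(1, 2), Pow(S, -1)), K), Mul(Rational(-7, 2), S)) = Add(Mul(Rational(1, 2), K, Pow(S, -1)), Mul(Rational(-7, 2), S)) = Add(Mul(Rational(-7, 2), S), Mul(Rational(1, 2), K, Pow(S, -1))))
Add(Mul(Add(Mul(-2, -2), 5), -74), Function('A')(13, 13)) = Add(Mul(Add(Mul(-2, -2), 5), -74), Mul(Rational(1, 2), Pow(13, -1), Add(13, Mul(-7, Pow(13, 2))))) = Add(Mul(Add(4, 5), -74), Mul(Rational(1, 2), Rational(1, 13), Add(13, Mul(-7, 169)))) = Add(Mul(9, -74), Mul(Rational(1, 2), Rational(1, 13), Add(13, -1183))) = Add(-666, Mul(Rational(1, 2), Rational(1, 13), -1170)) = Add(-666, -45) = -711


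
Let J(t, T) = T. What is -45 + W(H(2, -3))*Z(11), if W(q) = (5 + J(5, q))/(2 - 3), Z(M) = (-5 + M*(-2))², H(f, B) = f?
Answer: -5148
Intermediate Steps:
Z(M) = (-5 - 2*M)²
W(q) = -5 - q (W(q) = (5 + q)/(2 - 3) = (5 + q)/(-1) = (5 + q)*(-1) = -5 - q)
-45 + W(H(2, -3))*Z(11) = -45 + (-5 - 1*2)*(5 + 2*11)² = -45 + (-5 - 2)*(5 + 22)² = -45 - 7*27² = -45 - 7*729 = -45 - 5103 = -5148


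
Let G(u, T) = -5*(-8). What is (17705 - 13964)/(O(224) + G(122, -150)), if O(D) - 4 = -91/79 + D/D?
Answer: 295539/3464 ≈ 85.317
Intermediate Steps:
O(D) = 304/79 (O(D) = 4 + (-91/79 + D/D) = 4 + (-91*1/79 + 1) = 4 + (-91/79 + 1) = 4 - 12/79 = 304/79)
G(u, T) = 40
(17705 - 13964)/(O(224) + G(122, -150)) = (17705 - 13964)/(304/79 + 40) = 3741/(3464/79) = 3741*(79/3464) = 295539/3464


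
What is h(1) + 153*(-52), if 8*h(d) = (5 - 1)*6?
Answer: -7953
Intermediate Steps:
h(d) = 3 (h(d) = ((5 - 1)*6)/8 = (4*6)/8 = (⅛)*24 = 3)
h(1) + 153*(-52) = 3 + 153*(-52) = 3 - 7956 = -7953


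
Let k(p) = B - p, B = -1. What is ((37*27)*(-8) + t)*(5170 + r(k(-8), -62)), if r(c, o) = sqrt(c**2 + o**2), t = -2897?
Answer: -56296130 - 10889*sqrt(3893) ≈ -5.6976e+7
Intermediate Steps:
k(p) = -1 - p
((37*27)*(-8) + t)*(5170 + r(k(-8), -62)) = ((37*27)*(-8) - 2897)*(5170 + sqrt((-1 - 1*(-8))**2 + (-62)**2)) = (999*(-8) - 2897)*(5170 + sqrt((-1 + 8)**2 + 3844)) = (-7992 - 2897)*(5170 + sqrt(7**2 + 3844)) = -10889*(5170 + sqrt(49 + 3844)) = -10889*(5170 + sqrt(3893)) = -56296130 - 10889*sqrt(3893)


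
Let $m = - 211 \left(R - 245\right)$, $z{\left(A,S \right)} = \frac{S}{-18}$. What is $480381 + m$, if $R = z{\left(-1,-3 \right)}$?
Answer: $\frac{3192245}{6} \approx 5.3204 \cdot 10^{5}$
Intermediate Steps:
$z{\left(A,S \right)} = - \frac{S}{18}$ ($z{\left(A,S \right)} = S \left(- \frac{1}{18}\right) = - \frac{S}{18}$)
$R = \frac{1}{6}$ ($R = \left(- \frac{1}{18}\right) \left(-3\right) = \frac{1}{6} \approx 0.16667$)
$m = \frac{309959}{6}$ ($m = - 211 \left(\frac{1}{6} - 245\right) = \left(-211\right) \left(- \frac{1469}{6}\right) = \frac{309959}{6} \approx 51660.0$)
$480381 + m = 480381 + \frac{309959}{6} = \frac{3192245}{6}$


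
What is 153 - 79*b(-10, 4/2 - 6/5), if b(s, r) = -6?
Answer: 627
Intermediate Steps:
153 - 79*b(-10, 4/2 - 6/5) = 153 - 79*(-6) = 153 + 474 = 627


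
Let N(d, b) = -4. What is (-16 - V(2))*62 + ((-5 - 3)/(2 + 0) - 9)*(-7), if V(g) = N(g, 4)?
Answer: -653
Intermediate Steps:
V(g) = -4
(-16 - V(2))*62 + ((-5 - 3)/(2 + 0) - 9)*(-7) = (-16 - 1*(-4))*62 + ((-5 - 3)/(2 + 0) - 9)*(-7) = (-16 + 4)*62 + (-8/2 - 9)*(-7) = -12*62 + (-8*½ - 9)*(-7) = -744 + (-4 - 9)*(-7) = -744 - 13*(-7) = -744 + 91 = -653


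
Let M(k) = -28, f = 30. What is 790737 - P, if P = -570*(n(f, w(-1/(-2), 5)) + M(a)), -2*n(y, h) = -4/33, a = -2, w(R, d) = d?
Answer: 8522927/11 ≈ 7.7481e+5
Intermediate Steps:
n(y, h) = 2/33 (n(y, h) = -(-2)/33 = -½*(-4/33) = 2/33)
P = 175180/11 (P = -570*(2/33 - 28) = -570*(-922/33) = 175180/11 ≈ 15925.)
790737 - P = 790737 - 1*175180/11 = 790737 - 175180/11 = 8522927/11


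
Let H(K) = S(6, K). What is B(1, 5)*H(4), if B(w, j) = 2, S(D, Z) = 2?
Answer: 4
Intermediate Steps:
H(K) = 2
B(1, 5)*H(4) = 2*2 = 4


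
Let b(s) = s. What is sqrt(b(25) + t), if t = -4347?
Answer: I*sqrt(4322) ≈ 65.742*I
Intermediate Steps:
sqrt(b(25) + t) = sqrt(25 - 4347) = sqrt(-4322) = I*sqrt(4322)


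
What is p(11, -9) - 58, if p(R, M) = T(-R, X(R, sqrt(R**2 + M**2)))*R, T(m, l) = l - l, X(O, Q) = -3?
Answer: -58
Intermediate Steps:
T(m, l) = 0
p(R, M) = 0 (p(R, M) = 0*R = 0)
p(11, -9) - 58 = 0 - 58 = -58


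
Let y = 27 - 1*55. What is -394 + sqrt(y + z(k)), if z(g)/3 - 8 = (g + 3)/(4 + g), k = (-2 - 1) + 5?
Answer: -394 + I*sqrt(6)/2 ≈ -394.0 + 1.2247*I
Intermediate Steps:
y = -28 (y = 27 - 55 = -28)
k = 2 (k = -3 + 5 = 2)
z(g) = 24 + 3*(3 + g)/(4 + g) (z(g) = 24 + 3*((g + 3)/(4 + g)) = 24 + 3*((3 + g)/(4 + g)) = 24 + 3*(3 + g)/(4 + g))
-394 + sqrt(y + z(k)) = -394 + sqrt(-28 + 3*(35 + 9*2)/(4 + 2)) = -394 + sqrt(-28 + 3*(35 + 18)/6) = -394 + sqrt(-28 + 3*(1/6)*53) = -394 + sqrt(-28 + 53/2) = -394 + sqrt(-3/2) = -394 + I*sqrt(6)/2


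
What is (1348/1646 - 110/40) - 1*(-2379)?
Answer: 7825311/3292 ≈ 2377.1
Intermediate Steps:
(1348/1646 - 110/40) - 1*(-2379) = (1348*(1/1646) - 110*1/40) + 2379 = (674/823 - 11/4) + 2379 = -6357/3292 + 2379 = 7825311/3292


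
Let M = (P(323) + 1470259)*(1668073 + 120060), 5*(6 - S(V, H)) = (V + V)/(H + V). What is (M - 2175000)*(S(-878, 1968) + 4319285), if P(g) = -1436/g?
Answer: 9994786417009133363723229/880175 ≈ 1.1355e+19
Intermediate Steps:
S(V, H) = 6 - 2*V/(5*(H + V)) (S(V, H) = 6 - (V + V)/(5*(H + V)) = 6 - 2*V/(5*(H + V)))
M = 849170451813393/323 (M = (-1436/323 + 1470259)*(1668073 + 120060) = (-1436*1/323 + 1470259)*1788133 = (-1436/323 + 1470259)*1788133 = (474892221/323)*1788133 = 849170451813393/323 ≈ 2.6290e+12)
(M - 2175000)*(S(-878, 1968) + 4319285) = (849170451813393/323 - 2175000)*((6*1968 + (28/5)*(-878))/(1968 - 878) + 4319285) = 849169749288393*((11808 - 24584/5)/1090 + 4319285)/323 = 849169749288393*((1/1090)*(34456/5) + 4319285)/323 = 849169749288393*(17228/2725 + 4319285)/323 = (849169749288393/323)*(11770068853/2725) = 9994786417009133363723229/880175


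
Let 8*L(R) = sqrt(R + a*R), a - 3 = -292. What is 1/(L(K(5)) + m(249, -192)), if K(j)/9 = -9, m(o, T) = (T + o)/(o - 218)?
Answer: -1178/231357 + 2883*sqrt(2)/77119 ≈ 0.047777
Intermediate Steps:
a = -289 (a = 3 - 292 = -289)
m(o, T) = (T + o)/(-218 + o)
K(j) = -81 (K(j) = 9*(-9) = -81)
L(R) = 3*sqrt(2)*sqrt(-R)/2 (L(R) = sqrt(R - 289*R)/8 = sqrt(-288*R)/8 = (12*sqrt(2)*sqrt(-R))/8 = 3*sqrt(2)*sqrt(-R)/2)
1/(L(K(5)) + m(249, -192)) = 1/(3*sqrt(2)*sqrt(-1*(-81))/2 + (-192 + 249)/(-218 + 249)) = 1/(3*sqrt(2)*sqrt(81)/2 + 57/31) = 1/((3/2)*sqrt(2)*9 + (1/31)*57) = 1/(27*sqrt(2)/2 + 57/31) = 1/(57/31 + 27*sqrt(2)/2)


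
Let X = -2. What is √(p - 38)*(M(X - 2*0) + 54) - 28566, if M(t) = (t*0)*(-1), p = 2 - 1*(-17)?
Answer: -28566 + 54*I*√19 ≈ -28566.0 + 235.38*I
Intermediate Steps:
p = 19 (p = 2 + 17 = 19)
M(t) = 0 (M(t) = 0*(-1) = 0)
√(p - 38)*(M(X - 2*0) + 54) - 28566 = √(19 - 38)*(0 + 54) - 28566 = √(-19)*54 - 28566 = (I*√19)*54 - 28566 = 54*I*√19 - 28566 = -28566 + 54*I*√19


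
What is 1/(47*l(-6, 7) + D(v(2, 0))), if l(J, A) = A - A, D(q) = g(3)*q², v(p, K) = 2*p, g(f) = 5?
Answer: 1/80 ≈ 0.012500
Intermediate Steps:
D(q) = 5*q²
l(J, A) = 0
1/(47*l(-6, 7) + D(v(2, 0))) = 1/(47*0 + 5*(2*2)²) = 1/(0 + 5*4²) = 1/(0 + 5*16) = 1/(0 + 80) = 1/80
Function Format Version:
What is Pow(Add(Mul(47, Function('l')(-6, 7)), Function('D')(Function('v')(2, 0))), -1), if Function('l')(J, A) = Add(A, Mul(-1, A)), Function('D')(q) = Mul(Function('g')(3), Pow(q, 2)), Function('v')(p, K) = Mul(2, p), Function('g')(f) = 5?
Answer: Rational(1, 80) ≈ 0.012500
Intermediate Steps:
Function('D')(q) = Mul(5, Pow(q, 2))
Function('l')(J, A) = 0
Pow(Add(Mul(47, Function('l')(-6, 7)), Function('D')(Function('v')(2, 0))), -1) = Pow(Add(Mul(47, 0), Mul(5, Pow(Mul(2, 2), 2))), -1) = Pow(Add(0, Mul(5, Pow(4, 2))), -1) = Pow(Add(0, Mul(5, 16)), -1) = Pow(Add(0, 80), -1) = Pow(80, -1) = Rational(1, 80)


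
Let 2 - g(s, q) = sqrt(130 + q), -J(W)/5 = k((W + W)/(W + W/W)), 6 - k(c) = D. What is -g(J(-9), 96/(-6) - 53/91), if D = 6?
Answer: -2 + sqrt(939211)/91 ≈ 8.6498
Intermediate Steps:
k(c) = 0 (k(c) = 6 - 1*6 = 6 - 6 = 0)
J(W) = 0 (J(W) = -5*0 = 0)
g(s, q) = 2 - sqrt(130 + q)
-g(J(-9), 96/(-6) - 53/91) = -(2 - sqrt(130 + (96/(-6) - 53/91))) = -(2 - sqrt(130 + (96*(-1/6) - 53*1/91))) = -(2 - sqrt(130 + (-16 - 53/91))) = -(2 - sqrt(130 - 1509/91)) = -(2 - sqrt(10321/91)) = -(2 - sqrt(939211)/91) = -2 + sqrt(939211)/91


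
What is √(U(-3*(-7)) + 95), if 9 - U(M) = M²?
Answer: I*√337 ≈ 18.358*I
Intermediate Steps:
U(M) = 9 - M²
√(U(-3*(-7)) + 95) = √((9 - (-3*(-7))²) + 95) = √((9 - 1*21²) + 95) = √((9 - 1*441) + 95) = √((9 - 441) + 95) = √(-432 + 95) = √(-337) = I*√337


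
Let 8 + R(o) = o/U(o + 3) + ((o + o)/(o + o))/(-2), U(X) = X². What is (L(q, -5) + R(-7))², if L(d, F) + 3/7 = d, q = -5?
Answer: 2588881/12544 ≈ 206.38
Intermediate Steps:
L(d, F) = -3/7 + d
R(o) = -17/2 + o/(3 + o)² (R(o) = -8 + (o/((o + 3)²) + ((o + o)/(o + o))/(-2)) = -8 + (o/((3 + o)²) + ((2*o)/((2*o)))*(-½)) = -8 + (o/(3 + o)² + ((2*o)*(1/(2*o)))*(-½)) = -8 + (o/(3 + o)² + 1*(-½)) = -8 + (o/(3 + o)² - ½) = -8 + (-½ + o/(3 + o)²) = -17/2 + o/(3 + o)²)
(L(q, -5) + R(-7))² = ((-3/7 - 5) + (-17/2 - 7/(3 - 7)²))² = (-38/7 + (-17/2 - 7/(-4)²))² = (-38/7 + (-17/2 - 7*1/16))² = (-38/7 + (-17/2 - 7/16))² = (-38/7 - 143/16)² = (-1609/112)² = 2588881/12544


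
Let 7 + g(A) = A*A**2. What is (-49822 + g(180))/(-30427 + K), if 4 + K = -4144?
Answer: -5782171/34575 ≈ -167.24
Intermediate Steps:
K = -4148 (K = -4 - 4144 = -4148)
g(A) = -7 + A**3 (g(A) = -7 + A*A**2 = -7 + A**3)
(-49822 + g(180))/(-30427 + K) = (-49822 + (-7 + 180**3))/(-30427 - 4148) = (-49822 + (-7 + 5832000))/(-34575) = (-49822 + 5831993)*(-1/34575) = 5782171*(-1/34575) = -5782171/34575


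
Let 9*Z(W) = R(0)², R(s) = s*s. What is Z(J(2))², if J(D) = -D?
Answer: 0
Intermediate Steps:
R(s) = s²
Z(W) = 0 (Z(W) = (0²)²/9 = (⅑)*0² = (⅑)*0 = 0)
Z(J(2))² = 0² = 0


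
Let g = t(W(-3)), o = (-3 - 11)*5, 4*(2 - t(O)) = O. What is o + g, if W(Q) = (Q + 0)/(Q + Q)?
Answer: -545/8 ≈ -68.125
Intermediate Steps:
W(Q) = ½ (W(Q) = Q/((2*Q)) = Q*(1/(2*Q)) = ½)
t(O) = 2 - O/4
o = -70 (o = -14*5 = -70)
g = 15/8 (g = 2 - ¼*½ = 2 - ⅛ = 15/8 ≈ 1.8750)
o + g = -70 + 15/8 = -545/8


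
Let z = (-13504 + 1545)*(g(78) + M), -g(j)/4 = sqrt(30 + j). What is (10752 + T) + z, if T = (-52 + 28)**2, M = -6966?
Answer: 83317722 + 287016*sqrt(3) ≈ 8.3815e+7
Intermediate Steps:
T = 576 (T = (-24)**2 = 576)
g(j) = -4*sqrt(30 + j)
z = 83306394 + 287016*sqrt(3) (z = (-13504 + 1545)*(-4*sqrt(30 + 78) - 6966) = -11959*(-24*sqrt(3) - 6966) = -11959*(-6966 - 24*sqrt(3)) = 83306394 + 287016*sqrt(3) ≈ 8.3804e+7)
(10752 + T) + z = (10752 + 576) + (83306394 + 287016*sqrt(3)) = 11328 + (83306394 + 287016*sqrt(3)) = 83317722 + 287016*sqrt(3)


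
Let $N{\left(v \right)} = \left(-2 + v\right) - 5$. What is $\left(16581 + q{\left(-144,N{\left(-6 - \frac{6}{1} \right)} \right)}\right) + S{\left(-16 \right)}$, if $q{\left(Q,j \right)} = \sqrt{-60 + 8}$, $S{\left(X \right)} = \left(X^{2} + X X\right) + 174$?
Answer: $17267 + 2 i \sqrt{13} \approx 17267.0 + 7.2111 i$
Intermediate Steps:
$S{\left(X \right)} = 174 + 2 X^{2}$ ($S{\left(X \right)} = \left(X^{2} + X^{2}\right) + 174 = 2 X^{2} + 174 = 174 + 2 X^{2}$)
$N{\left(v \right)} = -7 + v$
$q{\left(Q,j \right)} = 2 i \sqrt{13}$ ($q{\left(Q,j \right)} = \sqrt{-52} = 2 i \sqrt{13}$)
$\left(16581 + q{\left(-144,N{\left(-6 - \frac{6}{1} \right)} \right)}\right) + S{\left(-16 \right)} = \left(16581 + 2 i \sqrt{13}\right) + \left(174 + 2 \left(-16\right)^{2}\right) = \left(16581 + 2 i \sqrt{13}\right) + \left(174 + 2 \cdot 256\right) = \left(16581 + 2 i \sqrt{13}\right) + \left(174 + 512\right) = \left(16581 + 2 i \sqrt{13}\right) + 686 = 17267 + 2 i \sqrt{13}$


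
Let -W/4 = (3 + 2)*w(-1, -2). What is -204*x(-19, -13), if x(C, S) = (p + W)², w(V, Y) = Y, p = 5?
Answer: -413100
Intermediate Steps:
W = 40 (W = -4*(3 + 2)*(-2) = -20*(-2) = -4*(-10) = 40)
x(C, S) = 2025 (x(C, S) = (5 + 40)² = 45² = 2025)
-204*x(-19, -13) = -204*2025 = -413100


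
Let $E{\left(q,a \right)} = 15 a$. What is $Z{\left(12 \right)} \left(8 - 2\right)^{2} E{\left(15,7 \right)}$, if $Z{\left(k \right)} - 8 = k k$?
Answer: $574560$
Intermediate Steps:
$Z{\left(k \right)} = 8 + k^{2}$ ($Z{\left(k \right)} = 8 + k k = 8 + k^{2}$)
$Z{\left(12 \right)} \left(8 - 2\right)^{2} E{\left(15,7 \right)} = \left(8 + 12^{2}\right) \left(8 - 2\right)^{2} \cdot 15 \cdot 7 = \left(8 + 144\right) 6^{2} \cdot 105 = 152 \cdot 36 \cdot 105 = 5472 \cdot 105 = 574560$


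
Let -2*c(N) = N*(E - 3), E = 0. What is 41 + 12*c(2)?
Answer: 77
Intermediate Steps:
c(N) = 3*N/2 (c(N) = -N*(0 - 3)/2 = -N*(-3)/2 = -(-3)*N/2 = 3*N/2)
41 + 12*c(2) = 41 + 12*((3/2)*2) = 41 + 12*3 = 41 + 36 = 77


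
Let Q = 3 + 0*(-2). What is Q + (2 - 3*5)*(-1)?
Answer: 16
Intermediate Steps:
Q = 3 (Q = 3 + 0 = 3)
Q + (2 - 3*5)*(-1) = 3 + (2 - 3*5)*(-1) = 3 + (2 - 15)*(-1) = 3 - 13*(-1) = 3 + 13 = 16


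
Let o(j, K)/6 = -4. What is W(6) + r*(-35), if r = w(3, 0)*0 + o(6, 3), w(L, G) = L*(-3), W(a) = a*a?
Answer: 876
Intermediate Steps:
W(a) = a²
o(j, K) = -24 (o(j, K) = 6*(-4) = -24)
w(L, G) = -3*L
r = -24 (r = -3*3*0 - 24 = -9*0 - 24 = 0 - 24 = -24)
W(6) + r*(-35) = 6² - 24*(-35) = 36 + 840 = 876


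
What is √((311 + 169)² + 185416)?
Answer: 2*√103954 ≈ 644.84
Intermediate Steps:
√((311 + 169)² + 185416) = √(480² + 185416) = √(230400 + 185416) = √415816 = 2*√103954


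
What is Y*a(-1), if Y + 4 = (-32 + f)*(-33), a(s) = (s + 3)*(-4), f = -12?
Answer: -11584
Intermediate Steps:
a(s) = -12 - 4*s (a(s) = (3 + s)*(-4) = -12 - 4*s)
Y = 1448 (Y = -4 + (-32 - 12)*(-33) = -4 - 44*(-33) = -4 + 1452 = 1448)
Y*a(-1) = 1448*(-12 - 4*(-1)) = 1448*(-12 + 4) = 1448*(-8) = -11584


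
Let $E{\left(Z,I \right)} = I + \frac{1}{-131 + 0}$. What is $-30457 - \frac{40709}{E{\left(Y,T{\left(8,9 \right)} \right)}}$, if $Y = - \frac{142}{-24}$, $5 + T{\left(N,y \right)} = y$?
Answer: $- \frac{21261890}{523} \approx -40654.0$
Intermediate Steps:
$T{\left(N,y \right)} = -5 + y$
$Y = \frac{71}{12}$ ($Y = \left(-142\right) \left(- \frac{1}{24}\right) = \frac{71}{12} \approx 5.9167$)
$E{\left(Z,I \right)} = - \frac{1}{131} + I$ ($E{\left(Z,I \right)} = I + \frac{1}{-131} = I - \frac{1}{131} = - \frac{1}{131} + I$)
$-30457 - \frac{40709}{E{\left(Y,T{\left(8,9 \right)} \right)}} = -30457 - \frac{40709}{- \frac{1}{131} + \left(-5 + 9\right)} = -30457 - \frac{40709}{- \frac{1}{131} + 4} = -30457 - \frac{40709}{\frac{523}{131}} = -30457 - \frac{5332879}{523} = - \frac{21261890}{523}$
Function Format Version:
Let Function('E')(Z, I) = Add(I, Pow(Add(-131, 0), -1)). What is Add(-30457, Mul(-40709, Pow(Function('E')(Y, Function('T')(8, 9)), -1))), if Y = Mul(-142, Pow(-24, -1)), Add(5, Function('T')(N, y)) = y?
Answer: Rational(-21261890, 523) ≈ -40654.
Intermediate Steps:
Function('T')(N, y) = Add(-5, y)
Y = Rational(71, 12) (Y = Mul(-142, Rational(-1, 24)) = Rational(71, 12) ≈ 5.9167)
Function('E')(Z, I) = Add(Rational(-1, 131), I) (Function('E')(Z, I) = Add(I, Pow(-131, -1)) = Add(I, Rational(-1, 131)) = Add(Rational(-1, 131), I))
Add(-30457, Mul(-40709, Pow(Function('E')(Y, Function('T')(8, 9)), -1))) = Add(-30457, Mul(-40709, Pow(Add(Rational(-1, 131), Add(-5, 9)), -1))) = Add(-30457, Mul(-40709, Pow(Add(Rational(-1, 131), 4), -1))) = Add(-30457, Mul(-40709, Pow(Rational(523, 131), -1))) = Add(-30457, Mul(-40709, Rational(131, 523))) = Add(-30457, Rational(-5332879, 523)) = Rational(-21261890, 523)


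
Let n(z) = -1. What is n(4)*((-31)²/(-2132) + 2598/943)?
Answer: -112993/49036 ≈ -2.3043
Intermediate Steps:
n(4)*((-31)²/(-2132) + 2598/943) = -((-31)²/(-2132) + 2598/943) = -(961*(-1/2132) + 2598*(1/943)) = -(-961/2132 + 2598/943) = -1*112993/49036 = -112993/49036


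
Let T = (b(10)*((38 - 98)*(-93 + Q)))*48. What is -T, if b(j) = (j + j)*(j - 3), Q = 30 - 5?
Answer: -27417600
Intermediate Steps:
Q = 25
b(j) = 2*j*(-3 + j) (b(j) = (2*j)*(-3 + j) = 2*j*(-3 + j))
T = 27417600 (T = ((2*10*(-3 + 10))*((38 - 98)*(-93 + 25)))*48 = ((2*10*7)*(-60*(-68)))*48 = (140*4080)*48 = 571200*48 = 27417600)
-T = -1*27417600 = -27417600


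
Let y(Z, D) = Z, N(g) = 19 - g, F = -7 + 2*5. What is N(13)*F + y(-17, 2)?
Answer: 1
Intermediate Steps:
F = 3 (F = -7 + 10 = 3)
N(13)*F + y(-17, 2) = (19 - 1*13)*3 - 17 = (19 - 13)*3 - 17 = 6*3 - 17 = 18 - 17 = 1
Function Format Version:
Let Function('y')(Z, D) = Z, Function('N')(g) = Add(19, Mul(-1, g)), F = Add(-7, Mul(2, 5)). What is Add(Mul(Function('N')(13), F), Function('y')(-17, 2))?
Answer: 1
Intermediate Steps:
F = 3 (F = Add(-7, 10) = 3)
Add(Mul(Function('N')(13), F), Function('y')(-17, 2)) = Add(Mul(Add(19, Mul(-1, 13)), 3), -17) = Add(Mul(Add(19, -13), 3), -17) = Add(Mul(6, 3), -17) = Add(18, -17) = 1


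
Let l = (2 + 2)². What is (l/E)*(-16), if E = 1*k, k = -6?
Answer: 128/3 ≈ 42.667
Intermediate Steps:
E = -6 (E = 1*(-6) = -6)
l = 16 (l = 4² = 16)
(l/E)*(-16) = (16/(-6))*(-16) = (16*(-⅙))*(-16) = -8/3*(-16) = 128/3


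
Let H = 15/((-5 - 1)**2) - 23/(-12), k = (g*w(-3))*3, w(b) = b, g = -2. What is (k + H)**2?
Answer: 3721/9 ≈ 413.44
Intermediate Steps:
k = 18 (k = -2*(-3)*3 = 6*3 = 18)
H = 7/3 (H = 15/((-6)**2) - 23*(-1/12) = 15/36 + 23/12 = 15*(1/36) + 23/12 = 5/12 + 23/12 = 7/3 ≈ 2.3333)
(k + H)**2 = (18 + 7/3)**2 = (61/3)**2 = 3721/9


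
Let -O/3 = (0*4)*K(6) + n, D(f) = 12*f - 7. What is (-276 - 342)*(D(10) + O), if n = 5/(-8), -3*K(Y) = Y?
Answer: -283971/4 ≈ -70993.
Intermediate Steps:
K(Y) = -Y/3
n = -5/8 (n = 5*(-⅛) = -5/8 ≈ -0.62500)
D(f) = -7 + 12*f
O = 15/8 (O = -3*((0*4)*(-⅓*6) - 5/8) = -3*(0*(-2) - 5/8) = -3*(0 - 5/8) = -3*(-5/8) = 15/8 ≈ 1.8750)
(-276 - 342)*(D(10) + O) = (-276 - 342)*((-7 + 12*10) + 15/8) = -618*((-7 + 120) + 15/8) = -618*(113 + 15/8) = -618*919/8 = -283971/4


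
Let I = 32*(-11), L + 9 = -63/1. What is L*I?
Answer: 25344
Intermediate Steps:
L = -72 (L = -9 - 63/1 = -9 - 63*1 = -9 - 63 = -72)
I = -352
L*I = -72*(-352) = 25344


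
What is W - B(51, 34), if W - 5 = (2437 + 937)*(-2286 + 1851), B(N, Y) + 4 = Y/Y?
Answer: -1467682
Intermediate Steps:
B(N, Y) = -3 (B(N, Y) = -4 + Y/Y = -4 + 1 = -3)
W = -1467685 (W = 5 + (2437 + 937)*(-2286 + 1851) = 5 + 3374*(-435) = 5 - 1467690 = -1467685)
W - B(51, 34) = -1467685 - 1*(-3) = -1467685 + 3 = -1467682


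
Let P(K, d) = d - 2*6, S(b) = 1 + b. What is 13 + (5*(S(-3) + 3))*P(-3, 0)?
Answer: -47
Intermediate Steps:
P(K, d) = -12 + d (P(K, d) = d - 12 = -12 + d)
13 + (5*(S(-3) + 3))*P(-3, 0) = 13 + (5*((1 - 3) + 3))*(-12 + 0) = 13 + (5*(-2 + 3))*(-12) = 13 + (5*1)*(-12) = 13 + 5*(-12) = 13 - 60 = -47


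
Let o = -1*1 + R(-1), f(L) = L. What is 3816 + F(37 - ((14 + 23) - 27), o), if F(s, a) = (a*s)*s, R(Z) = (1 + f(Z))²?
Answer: 3087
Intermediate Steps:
R(Z) = (1 + Z)²
o = -1 (o = -1*1 + (1 - 1)² = -1 + 0² = -1 + 0 = -1)
F(s, a) = a*s²
3816 + F(37 - ((14 + 23) - 27), o) = 3816 - (37 - ((14 + 23) - 27))² = 3816 - (37 - (37 - 27))² = 3816 - (37 - 1*10)² = 3816 - (37 - 10)² = 3816 - 1*27² = 3816 - 1*729 = 3816 - 729 = 3087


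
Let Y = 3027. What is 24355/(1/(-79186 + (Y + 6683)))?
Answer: -1692087980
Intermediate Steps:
24355/(1/(-79186 + (Y + 6683))) = 24355/(1/(-79186 + (3027 + 6683))) = 24355/(1/(-79186 + 9710)) = 24355/(1/(-69476)) = 24355/(-1/69476) = 24355*(-69476) = -1692087980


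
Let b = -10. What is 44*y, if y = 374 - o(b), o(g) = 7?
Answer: 16148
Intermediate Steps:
y = 367 (y = 374 - 1*7 = 374 - 7 = 367)
44*y = 44*367 = 16148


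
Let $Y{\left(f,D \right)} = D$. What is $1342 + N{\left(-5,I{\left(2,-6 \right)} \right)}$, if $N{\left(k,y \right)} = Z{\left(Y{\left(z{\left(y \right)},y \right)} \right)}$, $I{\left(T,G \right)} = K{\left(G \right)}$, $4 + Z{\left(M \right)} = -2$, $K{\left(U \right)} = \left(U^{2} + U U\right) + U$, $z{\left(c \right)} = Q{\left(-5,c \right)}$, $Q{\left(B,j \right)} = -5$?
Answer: $1336$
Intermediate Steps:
$z{\left(c \right)} = -5$
$K{\left(U \right)} = U + 2 U^{2}$ ($K{\left(U \right)} = \left(U^{2} + U^{2}\right) + U = 2 U^{2} + U = U + 2 U^{2}$)
$Z{\left(M \right)} = -6$ ($Z{\left(M \right)} = -4 - 2 = -6$)
$I{\left(T,G \right)} = G \left(1 + 2 G\right)$
$N{\left(k,y \right)} = -6$
$1342 + N{\left(-5,I{\left(2,-6 \right)} \right)} = 1342 - 6 = 1336$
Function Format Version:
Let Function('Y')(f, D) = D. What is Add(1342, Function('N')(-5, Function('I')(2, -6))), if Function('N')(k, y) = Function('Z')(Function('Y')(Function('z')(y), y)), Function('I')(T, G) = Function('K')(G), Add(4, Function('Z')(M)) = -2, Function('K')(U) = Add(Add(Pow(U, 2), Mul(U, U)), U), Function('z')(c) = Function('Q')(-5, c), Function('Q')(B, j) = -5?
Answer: 1336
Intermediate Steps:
Function('z')(c) = -5
Function('K')(U) = Add(U, Mul(2, Pow(U, 2))) (Function('K')(U) = Add(Add(Pow(U, 2), Pow(U, 2)), U) = Add(Mul(2, Pow(U, 2)), U) = Add(U, Mul(2, Pow(U, 2))))
Function('Z')(M) = -6 (Function('Z')(M) = Add(-4, -2) = -6)
Function('I')(T, G) = Mul(G, Add(1, Mul(2, G)))
Function('N')(k, y) = -6
Add(1342, Function('N')(-5, Function('I')(2, -6))) = Add(1342, -6) = 1336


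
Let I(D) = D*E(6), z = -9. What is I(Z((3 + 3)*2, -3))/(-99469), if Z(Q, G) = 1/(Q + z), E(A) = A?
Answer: -2/99469 ≈ -2.0107e-5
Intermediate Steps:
Z(Q, G) = 1/(-9 + Q) (Z(Q, G) = 1/(Q - 9) = 1/(-9 + Q))
I(D) = 6*D (I(D) = D*6 = 6*D)
I(Z((3 + 3)*2, -3))/(-99469) = (6/(-9 + (3 + 3)*2))/(-99469) = (6/(-9 + 6*2))*(-1/99469) = (6/(-9 + 12))*(-1/99469) = (6/3)*(-1/99469) = (6*(⅓))*(-1/99469) = 2*(-1/99469) = -2/99469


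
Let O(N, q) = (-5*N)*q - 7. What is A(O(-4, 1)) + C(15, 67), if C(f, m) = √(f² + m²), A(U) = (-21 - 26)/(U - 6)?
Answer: -47/7 + √4714 ≈ 61.944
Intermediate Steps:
O(N, q) = -7 - 5*N*q (O(N, q) = -5*N*q - 7 = -7 - 5*N*q)
A(U) = -47/(-6 + U)
A(O(-4, 1)) + C(15, 67) = -47/(-6 + (-7 - 5*(-4)*1)) + √(15² + 67²) = -47/(-6 + (-7 + 20)) + √(225 + 4489) = -47/(-6 + 13) + √4714 = -47/7 + √4714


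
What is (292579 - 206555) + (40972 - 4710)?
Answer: 122286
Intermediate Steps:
(292579 - 206555) + (40972 - 4710) = 86024 + 36262 = 122286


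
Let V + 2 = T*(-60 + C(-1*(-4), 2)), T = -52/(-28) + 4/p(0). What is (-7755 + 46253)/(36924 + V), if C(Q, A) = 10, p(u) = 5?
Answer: 134743/128762 ≈ 1.0464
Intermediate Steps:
T = 93/35 (T = -52/(-28) + 4/5 = -52*(-1/28) + 4*(1/5) = 13/7 + 4/5 = 93/35 ≈ 2.6571)
V = -944/7 (V = -2 + 93*(-60 + 10)/35 = -2 + (93/35)*(-50) = -2 - 930/7 = -944/7 ≈ -134.86)
(-7755 + 46253)/(36924 + V) = (-7755 + 46253)/(36924 - 944/7) = 38498/(257524/7) = 38498*(7/257524) = 134743/128762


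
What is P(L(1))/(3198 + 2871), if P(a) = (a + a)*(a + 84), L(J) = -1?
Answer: -166/6069 ≈ -0.027352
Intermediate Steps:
P(a) = 2*a*(84 + a) (P(a) = (2*a)*(84 + a) = 2*a*(84 + a))
P(L(1))/(3198 + 2871) = (2*(-1)*(84 - 1))/(3198 + 2871) = (2*(-1)*83)/6069 = -166*1/6069 = -166/6069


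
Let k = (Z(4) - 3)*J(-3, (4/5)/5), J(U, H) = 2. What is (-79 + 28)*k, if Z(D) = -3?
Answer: 612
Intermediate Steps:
k = -12 (k = (-3 - 3)*2 = -6*2 = -12)
(-79 + 28)*k = (-79 + 28)*(-12) = -51*(-12) = 612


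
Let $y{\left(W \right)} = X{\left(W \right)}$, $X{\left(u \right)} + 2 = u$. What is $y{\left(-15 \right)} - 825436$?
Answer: $-825453$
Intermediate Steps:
$X{\left(u \right)} = -2 + u$
$y{\left(W \right)} = -2 + W$
$y{\left(-15 \right)} - 825436 = \left(-2 - 15\right) - 825436 = -17 - 825436 = -825453$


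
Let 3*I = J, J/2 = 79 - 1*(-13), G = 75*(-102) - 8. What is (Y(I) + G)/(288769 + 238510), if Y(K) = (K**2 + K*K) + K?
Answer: -658/4745511 ≈ -0.00013866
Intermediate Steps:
G = -7658 (G = -7650 - 8 = -7658)
J = 184 (J = 2*(79 - 1*(-13)) = 2*(79 + 13) = 2*92 = 184)
I = 184/3 (I = (1/3)*184 = 184/3 ≈ 61.333)
Y(K) = K + 2*K**2 (Y(K) = (K**2 + K**2) + K = 2*K**2 + K = K + 2*K**2)
(Y(I) + G)/(288769 + 238510) = (184*(1 + 2*(184/3))/3 - 7658)/(288769 + 238510) = (184*(1 + 368/3)/3 - 7658)/527279 = ((184/3)*(371/3) - 7658)*(1/527279) = (68264/9 - 7658)*(1/527279) = -658/9*1/527279 = -658/4745511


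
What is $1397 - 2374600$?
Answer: $-2373203$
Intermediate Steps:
$1397 - 2374600 = -2373203$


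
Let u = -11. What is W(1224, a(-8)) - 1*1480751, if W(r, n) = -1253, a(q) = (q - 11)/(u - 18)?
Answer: -1482004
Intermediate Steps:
a(q) = 11/29 - q/29 (a(q) = (q - 11)/(-11 - 18) = (-11 + q)/(-29) = (-11 + q)*(-1/29) = 11/29 - q/29)
W(1224, a(-8)) - 1*1480751 = -1253 - 1*1480751 = -1253 - 1480751 = -1482004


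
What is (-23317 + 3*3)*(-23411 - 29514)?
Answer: 1233575900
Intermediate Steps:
(-23317 + 3*3)*(-23411 - 29514) = (-23317 + 9)*(-52925) = -23308*(-52925) = 1233575900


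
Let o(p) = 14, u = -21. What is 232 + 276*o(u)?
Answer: 4096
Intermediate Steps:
232 + 276*o(u) = 232 + 276*14 = 232 + 3864 = 4096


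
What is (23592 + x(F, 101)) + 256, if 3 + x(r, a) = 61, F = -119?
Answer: 23906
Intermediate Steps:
x(r, a) = 58 (x(r, a) = -3 + 61 = 58)
(23592 + x(F, 101)) + 256 = (23592 + 58) + 256 = 23650 + 256 = 23906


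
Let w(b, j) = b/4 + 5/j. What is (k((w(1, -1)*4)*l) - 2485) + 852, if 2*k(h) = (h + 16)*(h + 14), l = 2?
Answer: -1369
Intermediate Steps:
w(b, j) = 5/j + b/4 (w(b, j) = b*(¼) + 5/j = b/4 + 5/j = 5/j + b/4)
k(h) = (14 + h)*(16 + h)/2 (k(h) = ((h + 16)*(h + 14))/2 = ((16 + h)*(14 + h))/2 = ((14 + h)*(16 + h))/2 = (14 + h)*(16 + h)/2)
(k((w(1, -1)*4)*l) - 2485) + 852 = ((112 + (((5/(-1) + (¼)*1)*4)*2)²/2 + 15*(((5/(-1) + (¼)*1)*4)*2)) - 2485) + 852 = ((112 + (((5*(-1) + ¼)*4)*2)²/2 + 15*(((5*(-1) + ¼)*4)*2)) - 2485) + 852 = ((112 + (((-5 + ¼)*4)*2)²/2 + 15*(((-5 + ¼)*4)*2)) - 2485) + 852 = ((112 + (-19/4*4*2)²/2 + 15*(-19/4*4*2)) - 2485) + 852 = ((112 + (-19*2)²/2 + 15*(-19*2)) - 2485) + 852 = ((112 + (½)*(-38)² + 15*(-38)) - 2485) + 852 = ((112 + (½)*1444 - 570) - 2485) + 852 = ((112 + 722 - 570) - 2485) + 852 = (264 - 2485) + 852 = -2221 + 852 = -1369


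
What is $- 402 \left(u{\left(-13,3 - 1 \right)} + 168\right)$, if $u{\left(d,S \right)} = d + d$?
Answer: $-57084$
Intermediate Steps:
$u{\left(d,S \right)} = 2 d$
$- 402 \left(u{\left(-13,3 - 1 \right)} + 168\right) = - 402 \left(2 \left(-13\right) + 168\right) = - 402 \left(-26 + 168\right) = \left(-402\right) 142 = -57084$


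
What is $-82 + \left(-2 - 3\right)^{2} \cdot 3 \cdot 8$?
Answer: $518$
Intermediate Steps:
$-82 + \left(-2 - 3\right)^{2} \cdot 3 \cdot 8 = -82 + \left(-5\right)^{2} \cdot 24 = -82 + 25 \cdot 24 = -82 + 600 = 518$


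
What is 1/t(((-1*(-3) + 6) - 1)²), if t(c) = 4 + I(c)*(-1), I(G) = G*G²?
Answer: -1/262140 ≈ -3.8148e-6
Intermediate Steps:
I(G) = G³
t(c) = 4 - c³ (t(c) = 4 + c³*(-1) = 4 - c³)
1/t(((-1*(-3) + 6) - 1)²) = 1/(4 - (((-1*(-3) + 6) - 1)²)³) = 1/(4 - (((3 + 6) - 1)²)³) = 1/(4 - ((9 - 1)²)³) = 1/(4 - (8²)³) = 1/(4 - 1*64³) = 1/(4 - 1*262144) = 1/(4 - 262144) = 1/(-262140) = -1/262140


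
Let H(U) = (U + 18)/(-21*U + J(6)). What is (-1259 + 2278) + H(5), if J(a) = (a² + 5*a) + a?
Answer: 33604/33 ≈ 1018.3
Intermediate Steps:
J(a) = a² + 6*a
H(U) = (18 + U)/(72 - 21*U) (H(U) = (U + 18)/(-21*U + 6*(6 + 6)) = (18 + U)/(-21*U + 6*12) = (18 + U)/(-21*U + 72) = (18 + U)/(72 - 21*U))
(-1259 + 2278) + H(5) = (-1259 + 2278) + (-18 - 1*5)/(3*(-24 + 7*5)) = 1019 + (-18 - 5)/(3*(-24 + 35)) = 1019 + (⅓)*(-23)/11 = 1019 + (⅓)*(1/11)*(-23) = 1019 - 23/33 = 33604/33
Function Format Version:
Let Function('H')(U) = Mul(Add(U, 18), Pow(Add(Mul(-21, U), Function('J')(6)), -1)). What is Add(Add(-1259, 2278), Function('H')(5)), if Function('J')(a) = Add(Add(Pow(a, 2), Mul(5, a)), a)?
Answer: Rational(33604, 33) ≈ 1018.3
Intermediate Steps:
Function('J')(a) = Add(Pow(a, 2), Mul(6, a))
Function('H')(U) = Mul(Pow(Add(72, Mul(-21, U)), -1), Add(18, U)) (Function('H')(U) = Mul(Add(U, 18), Pow(Add(Mul(-21, U), Mul(6, Add(6, 6))), -1)) = Mul(Add(18, U), Pow(Add(Mul(-21, U), Mul(6, 12)), -1)) = Mul(Add(18, U), Pow(Add(Mul(-21, U), 72), -1)) = Mul(Add(18, U), Pow(Add(72, Mul(-21, U)), -1)) = Mul(Pow(Add(72, Mul(-21, U)), -1), Add(18, U)))
Add(Add(-1259, 2278), Function('H')(5)) = Add(Add(-1259, 2278), Mul(Rational(1, 3), Pow(Add(-24, Mul(7, 5)), -1), Add(-18, Mul(-1, 5)))) = Add(1019, Mul(Rational(1, 3), Pow(Add(-24, 35), -1), Add(-18, -5))) = Add(1019, Mul(Rational(1, 3), Pow(11, -1), -23)) = Add(1019, Mul(Rational(1, 3), Rational(1, 11), -23)) = Add(1019, Rational(-23, 33)) = Rational(33604, 33)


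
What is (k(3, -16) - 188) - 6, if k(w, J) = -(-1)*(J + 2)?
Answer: -208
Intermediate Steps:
k(w, J) = 2 + J (k(w, J) = -(-1)*(2 + J) = -(-2 - J) = 2 + J)
(k(3, -16) - 188) - 6 = ((2 - 16) - 188) - 6 = (-14 - 188) - 6 = -202 - 6 = -208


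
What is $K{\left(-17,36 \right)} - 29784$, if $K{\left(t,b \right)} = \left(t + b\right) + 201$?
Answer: $-29564$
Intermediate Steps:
$K{\left(t,b \right)} = 201 + b + t$ ($K{\left(t,b \right)} = \left(b + t\right) + 201 = 201 + b + t$)
$K{\left(-17,36 \right)} - 29784 = \left(201 + 36 - 17\right) - 29784 = 220 - 29784 = -29564$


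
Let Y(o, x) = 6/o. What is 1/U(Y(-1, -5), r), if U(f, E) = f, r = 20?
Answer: -⅙ ≈ -0.16667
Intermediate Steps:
1/U(Y(-1, -5), r) = 1/(6/(-1)) = 1/(6*(-1)) = 1/(-6) = -⅙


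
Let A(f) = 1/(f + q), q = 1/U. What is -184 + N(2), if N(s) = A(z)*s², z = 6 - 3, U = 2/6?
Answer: -550/3 ≈ -183.33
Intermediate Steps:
U = ⅓ (U = 2*(⅙) = ⅓ ≈ 0.33333)
q = 3 (q = 1/(⅓) = 3)
z = 3
A(f) = 1/(3 + f) (A(f) = 1/(f + 3) = 1/(3 + f))
N(s) = s²/6 (N(s) = s²/(3 + 3) = s²/6)
-184 + N(2) = -184 + (⅙)*2² = -184 + (⅙)*4 = -184 + ⅔ = -550/3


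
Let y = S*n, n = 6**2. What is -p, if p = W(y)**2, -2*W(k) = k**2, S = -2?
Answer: -6718464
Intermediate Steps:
n = 36
y = -72 (y = -2*36 = -72)
W(k) = -k**2/2
p = 6718464 (p = (-1/2*(-72)**2)**2 = (-1/2*5184)**2 = (-2592)**2 = 6718464)
-p = -1*6718464 = -6718464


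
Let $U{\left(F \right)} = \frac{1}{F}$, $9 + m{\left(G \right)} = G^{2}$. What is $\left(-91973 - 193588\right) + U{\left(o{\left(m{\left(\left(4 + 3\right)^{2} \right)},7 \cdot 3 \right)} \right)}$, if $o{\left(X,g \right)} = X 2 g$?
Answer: $- \frac{28688600303}{100464} \approx -2.8556 \cdot 10^{5}$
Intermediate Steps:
$m{\left(G \right)} = -9 + G^{2}$
$o{\left(X,g \right)} = 2 X g$
$\left(-91973 - 193588\right) + U{\left(o{\left(m{\left(\left(4 + 3\right)^{2} \right)},7 \cdot 3 \right)} \right)} = \left(-91973 - 193588\right) + \frac{1}{2 \left(-9 + \left(\left(4 + 3\right)^{2}\right)^{2}\right) 7 \cdot 3} = \left(-91973 - 193588\right) + \frac{1}{2 \left(-9 + \left(7^{2}\right)^{2}\right) 21} = -285561 + \frac{1}{2 \left(-9 + 49^{2}\right) 21} = -285561 + \frac{1}{2 \left(-9 + 2401\right) 21} = -285561 + \frac{1}{2 \cdot 2392 \cdot 21} = -285561 + \frac{1}{100464} = - \frac{28688600303}{100464}$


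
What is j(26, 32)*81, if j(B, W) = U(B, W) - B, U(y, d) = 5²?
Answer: -81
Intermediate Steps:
U(y, d) = 25
j(B, W) = 25 - B
j(26, 32)*81 = (25 - 1*26)*81 = (25 - 26)*81 = -1*81 = -81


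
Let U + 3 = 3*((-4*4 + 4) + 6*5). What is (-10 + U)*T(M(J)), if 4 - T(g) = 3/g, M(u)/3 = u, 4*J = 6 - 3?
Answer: 328/3 ≈ 109.33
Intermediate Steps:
J = ¾ (J = (6 - 3)/4 = (¼)*3 = ¾ ≈ 0.75000)
M(u) = 3*u
T(g) = 4 - 3/g
U = 51 (U = -3 + 3*((-4*4 + 4) + 6*5) = -3 + 3*((-16 + 4) + 30) = -3 + 3*(-12 + 30) = -3 + 3*18 = -3 + 54 = 51)
(-10 + U)*T(M(J)) = (-10 + 51)*(4 - 3/(3*(¾))) = 41*(4 - 3/9/4) = 41*(4 - 3*4/9) = 41*(4 - 4/3) = 41*(8/3) = 328/3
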